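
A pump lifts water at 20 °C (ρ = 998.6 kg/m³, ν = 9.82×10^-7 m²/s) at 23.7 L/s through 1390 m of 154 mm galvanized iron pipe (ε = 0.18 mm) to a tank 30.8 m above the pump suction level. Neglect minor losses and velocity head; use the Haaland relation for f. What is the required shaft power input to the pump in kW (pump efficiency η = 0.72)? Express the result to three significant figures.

P_shaft ≈ 15.1 kW

V = 4Q/(πD²) = 1.272 m/s; Re = 2.00×10^5; ε/D = 0.00117; f = 0.02156
h_f = f(L/D)V²/2g = 16.06 m
Total head H = z + h_f = 30.8 + 16.06 = 46.86 m
P_hyd = ρgQH = 998.6·9.81·0.0237·46.86 = 10.88 kW
P_shaft = P_hyd/η = 10.88/0.72 = 15.11 kW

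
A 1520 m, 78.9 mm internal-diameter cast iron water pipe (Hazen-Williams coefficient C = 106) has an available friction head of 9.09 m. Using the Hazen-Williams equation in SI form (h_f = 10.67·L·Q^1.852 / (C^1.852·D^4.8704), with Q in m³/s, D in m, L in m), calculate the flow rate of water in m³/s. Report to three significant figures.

Q ≈ 0.00234 m³/s

Rearranging: Q = [h_f·C^1.852·D^4.8704 / (10.67·L)]^(1/1.852)
Q = [9.09·106^1.852·0.0789^4.8704 / (10.67·1520)]^0.540 = 0.002340 m³/s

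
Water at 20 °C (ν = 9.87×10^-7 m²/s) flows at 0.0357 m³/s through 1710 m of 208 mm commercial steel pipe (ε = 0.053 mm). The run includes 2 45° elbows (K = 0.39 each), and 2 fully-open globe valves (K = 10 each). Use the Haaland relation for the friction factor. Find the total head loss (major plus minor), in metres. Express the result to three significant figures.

H_L ≈ 9.04 m

V = 4Q/(πD²) = 1.051 m/s; V²/2g = 0.05626 m
Re = 2.21×10^5, ε/D = 2.55×10^-4 → f = 0.01702 (Haaland)
Major: h_f = f(L/D)·V²/2g = 0.01702·8221·0.05626 = 7.872 m
Minor: ΣK = 20.8; h_m = ΣK·V²/2g = 1.169 m
Total H_L = 7.872 + 1.169 = 9.042 m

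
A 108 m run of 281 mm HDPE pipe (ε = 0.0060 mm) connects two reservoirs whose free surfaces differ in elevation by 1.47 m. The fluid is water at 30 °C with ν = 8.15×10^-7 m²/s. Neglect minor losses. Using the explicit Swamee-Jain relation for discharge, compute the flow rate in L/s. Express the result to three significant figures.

Swamee-Jain (Type II): Q = -0.965·√(gD⁵h_f/L)·ln[ε/(3.7D) + √(3.17ν²L/(gD³h_f))]
√(gD⁵h_f/L) = √(9.81·0.281⁵·1.47/108) = 0.01529
ε/(3.7D) = 5.77×10^-6; √(3.17ν²L/(gD³h_f)) = 2.67×10^-5
Q = -0.965·0.01529·ln(3.243×10^-5) = 0.1526 m³/s
Check: V = 2.46 m/s, Re = 8.48×10^5, f = 0.01239, h_f = 1.47 m ≈ 1.47 m ✓

Q ≈ 153 L/s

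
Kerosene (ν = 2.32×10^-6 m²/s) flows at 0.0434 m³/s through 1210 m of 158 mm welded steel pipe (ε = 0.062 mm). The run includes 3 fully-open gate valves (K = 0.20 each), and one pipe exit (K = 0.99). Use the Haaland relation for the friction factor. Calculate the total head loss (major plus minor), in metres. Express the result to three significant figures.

H_L ≈ 36.0 m

V = 4Q/(πD²) = 2.214 m/s; V²/2g = 0.2497 m
Re = 1.51×10^5, ε/D = 3.92×10^-4 → f = 0.01860 (Haaland)
Major: h_f = f(L/D)·V²/2g = 0.01860·7658·0.2497 = 35.58 m
Minor: ΣK = 1.59; h_m = ΣK·V²/2g = 0.3971 m
Total H_L = 35.58 + 0.3971 = 35.98 m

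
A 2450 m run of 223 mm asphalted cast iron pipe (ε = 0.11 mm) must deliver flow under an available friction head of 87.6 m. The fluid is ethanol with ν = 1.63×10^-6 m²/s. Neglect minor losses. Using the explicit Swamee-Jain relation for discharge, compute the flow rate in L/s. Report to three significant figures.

Swamee-Jain (Type II): Q = -0.965·√(gD⁵h_f/L)·ln[ε/(3.7D) + √(3.17ν²L/(gD³h_f))]
√(gD⁵h_f/L) = √(9.81·0.223⁵·87.6/2450) = 0.01391
ε/(3.7D) = 1.33×10^-4; √(3.17ν²L/(gD³h_f)) = 4.65×10^-5
Q = -0.965·0.01391·ln(1.798×10^-4) = 0.1157 m³/s
Check: V = 2.96 m/s, Re = 4.05×10^5, f = 0.01794, h_f = 88.2 m ≈ 87.6 m ✓

Q ≈ 116 L/s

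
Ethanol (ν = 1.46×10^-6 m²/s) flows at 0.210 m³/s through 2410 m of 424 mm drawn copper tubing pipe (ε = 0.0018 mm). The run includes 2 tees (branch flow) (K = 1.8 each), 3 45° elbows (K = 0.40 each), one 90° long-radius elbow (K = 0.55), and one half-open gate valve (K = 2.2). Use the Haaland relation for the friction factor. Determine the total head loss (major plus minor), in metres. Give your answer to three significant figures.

V = 4Q/(πD²) = 1.487 m/s; V²/2g = 0.1127 m
Re = 4.32×10^5, ε/D = 4.25×10^-6 → f = 0.01345 (Haaland)
Major: h_f = f(L/D)·V²/2g = 0.01345·5684·0.1127 = 8.622 m
Minor: ΣK = 7.55; h_m = ΣK·V²/2g = 0.8512 m
Total H_L = 8.622 + 0.8512 = 9.473 m

H_L ≈ 9.47 m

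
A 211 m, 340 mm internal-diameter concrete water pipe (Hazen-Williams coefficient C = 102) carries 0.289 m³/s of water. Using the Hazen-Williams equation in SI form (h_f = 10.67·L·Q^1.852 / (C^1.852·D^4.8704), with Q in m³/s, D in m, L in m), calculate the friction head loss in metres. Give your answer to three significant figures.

h_f ≈ 8.24 m

h_f = 10.67·211·0.289^1.852 / (102^1.852·0.340^4.8704) = 8.241 m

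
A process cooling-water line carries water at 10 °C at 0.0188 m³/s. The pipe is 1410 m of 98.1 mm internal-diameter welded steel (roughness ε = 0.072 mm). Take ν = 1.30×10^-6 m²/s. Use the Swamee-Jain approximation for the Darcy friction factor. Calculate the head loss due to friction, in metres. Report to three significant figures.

V = 4Q/(πD²) = 4·0.0188/(π·0.0981²) = 2.487 m/s
Re = VD/ν = 2.487·0.0981/1.30×10^-6 = 1.88×10^5 → turbulent
ε/D = 0.072/98.1 = 7.34×10^-4
Swamee-Jain: f = 0.02017
h_f = f(L/D)V²/(2g) = 0.02017·(1410/0.0981)·2.487²/(2·9.81) = 91.40 m

h_f ≈ 91.4 m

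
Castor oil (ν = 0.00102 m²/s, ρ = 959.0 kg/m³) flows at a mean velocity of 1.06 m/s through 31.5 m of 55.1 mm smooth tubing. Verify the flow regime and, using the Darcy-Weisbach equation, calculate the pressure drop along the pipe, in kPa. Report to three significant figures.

Re = VD/ν = 1.06·0.05510/0.00102 = 57.3 → laminar (Re < 2300)
f = 64/Re = 1.118
h_f = f(L/D)V²/(2g) = 1.118·(31.5/0.05510)·1.06²/(2·9.81) = 36.59 m
Δp = ρg·h_f = 959.0·9.81·36.59 = 344.3 kPa

Δp ≈ 344 kPa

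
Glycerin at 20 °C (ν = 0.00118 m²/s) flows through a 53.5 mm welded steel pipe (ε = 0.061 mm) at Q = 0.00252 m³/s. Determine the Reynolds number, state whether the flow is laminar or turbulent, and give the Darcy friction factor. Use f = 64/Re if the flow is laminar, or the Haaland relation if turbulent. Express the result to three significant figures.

V = 4Q/(πD²) = 1.121 m/s
Re = VD/ν = 1.121·0.0535/0.00118 = 50.8
Re < 2300 → laminar → f = 64/Re = 1.259

Re ≈ 50.8; laminar; f = 64/Re ≈ 1.26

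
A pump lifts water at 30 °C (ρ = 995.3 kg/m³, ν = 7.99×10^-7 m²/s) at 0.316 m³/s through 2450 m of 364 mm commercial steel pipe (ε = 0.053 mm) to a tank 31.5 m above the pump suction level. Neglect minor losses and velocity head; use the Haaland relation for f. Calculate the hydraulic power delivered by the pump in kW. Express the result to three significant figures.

V = 4Q/(πD²) = 3.037 m/s; Re = 1.38×10^6; ε/D = 1.46×10^-4; f = 0.01369
h_f = f(L/D)V²/2g = 43.32 m
Total head H = z + h_f = 31.5 + 43.32 = 74.82 m
P_hyd = ρgQH = 995.3·9.81·0.316·74.82 = 230.8 kW

P_hyd ≈ 231 kW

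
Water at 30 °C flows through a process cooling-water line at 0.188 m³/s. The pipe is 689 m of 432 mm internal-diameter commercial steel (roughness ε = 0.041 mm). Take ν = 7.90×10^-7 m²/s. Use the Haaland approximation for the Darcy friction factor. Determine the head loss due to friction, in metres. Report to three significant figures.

V = 4Q/(πD²) = 4·0.188/(π·0.432²) = 1.283 m/s
Re = VD/ν = 1.283·0.432/7.90×10^-7 = 7.01×10^5 → turbulent
ε/D = 0.041/432 = 9.49×10^-5
Haaland: f = 0.01369
h_f = f(L/D)V²/(2g) = 0.01369·(689/0.432)·1.283²/(2·9.81) = 1.831 m

h_f ≈ 1.83 m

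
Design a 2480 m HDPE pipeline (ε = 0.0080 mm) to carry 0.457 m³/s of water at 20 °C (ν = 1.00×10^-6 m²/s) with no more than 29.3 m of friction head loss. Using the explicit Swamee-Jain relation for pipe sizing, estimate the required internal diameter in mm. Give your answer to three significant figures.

D ≈ 445 mm

Swamee-Jain (Type III): D = 0.66·[ε^1.25·(LQ²/(gh_f))^4.75 + ν·Q^9.4·(L/(gh_f))^5.2]^0.04
LQ²/(gh_f) = 1.802; L/(gh_f) = 8.628
Term 1 = ε^1.25·(…)^4.75 = 6.98×10^-6; Term 2 = ν·Q^9.4·(…)^5.2 = 4.68×10^-5
D = 0.66·(6.98×10^-6 + 4.68×10^-5)^0.04 = 0.4454 m = 445 mm
Check: V = 2.93 m/s, Re = 1.31×10^6, f = 0.01160, h_f = 28.3 m ≈ 29.3 m ✓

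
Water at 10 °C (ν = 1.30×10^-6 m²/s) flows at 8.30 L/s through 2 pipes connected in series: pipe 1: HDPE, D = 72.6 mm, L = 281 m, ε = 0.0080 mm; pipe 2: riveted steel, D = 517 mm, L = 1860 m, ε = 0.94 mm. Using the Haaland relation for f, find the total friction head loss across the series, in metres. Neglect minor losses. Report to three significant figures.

H ≈ 14.2 m

Pipe 1: V = 2.005 m/s, Re = 1.12×10^5, ε/D = 1.10×10^-4, f = 0.01794, h_1 = f(L/D)V²/2g = 14.22 m
Pipe 2: V = 0.03954 m/s, Re = 1.57×10^4, ε/D = 0.00182, f = 0.03040, h_2 = f(L/D)V²/2g = 0.008715 m
Series → Q common, losses add: H = Σh = 14.23 m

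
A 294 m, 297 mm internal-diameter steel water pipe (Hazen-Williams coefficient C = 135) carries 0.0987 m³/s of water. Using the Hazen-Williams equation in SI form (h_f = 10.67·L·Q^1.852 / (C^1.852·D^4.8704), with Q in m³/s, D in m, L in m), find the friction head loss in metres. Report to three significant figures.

h_f ≈ 1.81 m

h_f = 10.67·294·0.0987^1.852 / (135^1.852·0.297^4.8704) = 1.805 m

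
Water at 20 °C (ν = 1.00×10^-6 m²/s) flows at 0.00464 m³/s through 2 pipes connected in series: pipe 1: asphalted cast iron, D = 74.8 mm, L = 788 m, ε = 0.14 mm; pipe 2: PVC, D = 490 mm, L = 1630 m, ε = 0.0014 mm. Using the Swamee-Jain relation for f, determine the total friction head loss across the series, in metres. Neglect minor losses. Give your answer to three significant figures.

Pipe 1: V = 1.056 m/s, Re = 7.90×10^4, ε/D = 0.00187, f = 0.02541, h_1 = f(L/D)V²/2g = 15.21 m
Pipe 2: V = 0.02461 m/s, Re = 1.21×10^4, ε/D = 2.86×10^-6, f = 0.02944, h_2 = f(L/D)V²/2g = 0.003022 m
Series → Q common, losses add: H = Σh = 15.22 m

H ≈ 15.2 m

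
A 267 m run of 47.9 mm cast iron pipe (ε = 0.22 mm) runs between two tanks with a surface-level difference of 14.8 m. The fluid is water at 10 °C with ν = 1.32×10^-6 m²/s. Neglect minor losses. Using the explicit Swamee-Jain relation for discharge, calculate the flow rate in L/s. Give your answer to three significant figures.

Swamee-Jain (Type II): Q = -0.965·√(gD⁵h_f/L)·ln[ε/(3.7D) + √(3.17ν²L/(gD³h_f))]
√(gD⁵h_f/L) = √(9.81·0.0479⁵·14.8/267) = 3.703×10^-4
ε/(3.7D) = 0.00124; √(3.17ν²L/(gD³h_f)) = 3.04×10^-4
Q = -0.965·3.703×10^-4·ln(0.001545) = 0.002313 m³/s
Check: V = 1.28 m/s, Re = 4.66×10^4, f = 0.03200, h_f = 15.0 m ≈ 14.8 m ✓

Q ≈ 2.31 L/s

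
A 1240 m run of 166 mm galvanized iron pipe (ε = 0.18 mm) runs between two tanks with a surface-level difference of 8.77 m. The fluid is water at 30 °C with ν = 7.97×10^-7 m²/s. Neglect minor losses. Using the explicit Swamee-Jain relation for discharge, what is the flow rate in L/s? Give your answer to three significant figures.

Q ≈ 22.5 L/s

Swamee-Jain (Type II): Q = -0.965·√(gD⁵h_f/L)·ln[ε/(3.7D) + √(3.17ν²L/(gD³h_f))]
√(gD⁵h_f/L) = √(9.81·0.166⁵·8.77/1240) = 0.002957
ε/(3.7D) = 2.93×10^-4; √(3.17ν²L/(gD³h_f)) = 7.97×10^-5
Q = -0.965·0.002957·ln(3.727×10^-4) = 0.02253 m³/s
Check: V = 1.04 m/s, Re = 2.17×10^5, f = 0.02142, h_f = 8.84 m ≈ 8.77 m ✓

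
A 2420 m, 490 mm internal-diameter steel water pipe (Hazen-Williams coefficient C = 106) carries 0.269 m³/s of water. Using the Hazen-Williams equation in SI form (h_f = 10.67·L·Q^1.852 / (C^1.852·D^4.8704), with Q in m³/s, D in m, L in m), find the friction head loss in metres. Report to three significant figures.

h_f ≈ 13.0 m

h_f = 10.67·2420·0.269^1.852 / (106^1.852·0.490^4.8704) = 13.00 m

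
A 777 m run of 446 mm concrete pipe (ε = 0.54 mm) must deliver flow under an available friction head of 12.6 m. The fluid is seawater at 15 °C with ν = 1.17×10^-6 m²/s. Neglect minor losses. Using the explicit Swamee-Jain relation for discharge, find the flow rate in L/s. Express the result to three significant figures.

Swamee-Jain (Type II): Q = -0.965·√(gD⁵h_f/L)·ln[ε/(3.7D) + √(3.17ν²L/(gD³h_f))]
√(gD⁵h_f/L) = √(9.81·0.446⁵·12.6/777) = 0.05298
ε/(3.7D) = 3.27×10^-4; √(3.17ν²L/(gD³h_f)) = 1.75×10^-5
Q = -0.965·0.05298·ln(3.448×10^-4) = 0.4076 m³/s
Check: V = 2.61 m/s, Re = 9.95×10^5, f = 0.02093, h_f = 12.7 m ≈ 12.6 m ✓

Q ≈ 408 L/s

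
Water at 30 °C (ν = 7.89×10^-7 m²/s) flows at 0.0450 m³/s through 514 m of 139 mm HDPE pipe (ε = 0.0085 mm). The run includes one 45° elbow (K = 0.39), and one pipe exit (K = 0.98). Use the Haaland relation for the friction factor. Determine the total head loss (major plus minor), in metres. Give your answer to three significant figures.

H_L ≈ 23.4 m

V = 4Q/(πD²) = 2.965 m/s; V²/2g = 0.4482 m
Re = 5.22×10^5, ε/D = 6.12×10^-5 → f = 0.01373 (Haaland)
Major: h_f = f(L/D)·V²/2g = 0.01373·3698·0.4482 = 22.75 m
Minor: ΣK = 1.37; h_m = ΣK·V²/2g = 0.6141 m
Total H_L = 22.75 + 0.6141 = 23.37 m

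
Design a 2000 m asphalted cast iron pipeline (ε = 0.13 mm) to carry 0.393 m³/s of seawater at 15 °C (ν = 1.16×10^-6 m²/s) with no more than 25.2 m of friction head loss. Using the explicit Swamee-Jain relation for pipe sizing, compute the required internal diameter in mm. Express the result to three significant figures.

Swamee-Jain (Type III): D = 0.66·[ε^1.25·(LQ²/(gh_f))^4.75 + ν·Q^9.4·(L/(gh_f))^5.2]^0.04
LQ²/(gh_f) = 1.250; L/(gh_f) = 8.090
Term 1 = ε^1.25·(…)^4.75 = 4.00×10^-5; Term 2 = ν·Q^9.4·(…)^5.2 = 9.40×10^-6
D = 0.66·(4.00×10^-5 + 9.40×10^-6)^0.04 = 0.4439 m = 444 mm
Check: V = 2.54 m/s, Re = 9.72×10^5, f = 0.01571, h_f = 23.3 m ≈ 25.2 m ✓

D ≈ 444 mm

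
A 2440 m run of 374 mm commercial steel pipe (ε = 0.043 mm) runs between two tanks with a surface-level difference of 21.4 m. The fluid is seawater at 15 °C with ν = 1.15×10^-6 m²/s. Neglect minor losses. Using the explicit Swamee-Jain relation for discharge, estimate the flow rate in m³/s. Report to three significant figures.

Swamee-Jain (Type II): Q = -0.965·√(gD⁵h_f/L)·ln[ε/(3.7D) + √(3.17ν²L/(gD³h_f))]
√(gD⁵h_f/L) = √(9.81·0.374⁵·21.4/2440) = 0.02509
ε/(3.7D) = 3.11×10^-5; √(3.17ν²L/(gD³h_f)) = 3.05×10^-5
Q = -0.965·0.02509·ln(6.159×10^-5) = 0.2347 m³/s
Check: V = 2.14 m/s, Re = 6.95×10^5, f = 0.01416, h_f = 21.5 m ≈ 21.4 m ✓

Q ≈ 0.235 m³/s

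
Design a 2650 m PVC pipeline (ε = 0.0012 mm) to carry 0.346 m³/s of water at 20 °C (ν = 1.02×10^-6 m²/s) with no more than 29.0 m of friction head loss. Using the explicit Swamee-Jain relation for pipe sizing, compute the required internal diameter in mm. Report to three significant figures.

Swamee-Jain (Type III): D = 0.66·[ε^1.25·(LQ²/(gh_f))^4.75 + ν·Q^9.4·(L/(gh_f))^5.2]^0.04
LQ²/(gh_f) = 1.115; L/(gh_f) = 9.315
Term 1 = ε^1.25·(…)^4.75 = 6.66×10^-8; Term 2 = ν·Q^9.4·(…)^5.2 = 5.20×10^-6
D = 0.66·(6.66×10^-8 + 5.20×10^-6)^0.04 = 0.4059 m = 406 mm
Check: V = 2.67 m/s, Re = 1.06×10^6, f = 0.01156, h_f = 27.5 m ≈ 29.0 m ✓

D ≈ 406 mm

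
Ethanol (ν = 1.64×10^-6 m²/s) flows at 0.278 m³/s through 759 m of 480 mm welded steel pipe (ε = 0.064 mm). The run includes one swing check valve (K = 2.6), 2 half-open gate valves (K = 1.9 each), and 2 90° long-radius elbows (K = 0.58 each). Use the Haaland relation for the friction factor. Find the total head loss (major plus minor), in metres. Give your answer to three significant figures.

V = 4Q/(πD²) = 1.536 m/s; V²/2g = 0.1203 m
Re = 4.50×10^5, ε/D = 1.33×10^-4 → f = 0.01479 (Haaland)
Major: h_f = f(L/D)·V²/2g = 0.01479·1581·0.1203 = 2.814 m
Minor: ΣK = 7.56; h_m = ΣK·V²/2g = 0.9094 m
Total H_L = 2.814 + 0.9094 = 3.723 m

H_L ≈ 3.72 m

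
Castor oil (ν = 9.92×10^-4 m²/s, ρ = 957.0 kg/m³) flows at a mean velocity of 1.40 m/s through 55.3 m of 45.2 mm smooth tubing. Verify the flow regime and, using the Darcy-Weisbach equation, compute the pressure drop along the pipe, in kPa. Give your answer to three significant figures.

Δp ≈ 1150 kPa

Re = VD/ν = 1.40·0.04520/9.92×10^-4 = 63.8 → laminar (Re < 2300)
f = 64/Re = 1.003
h_f = f(L/D)V²/(2g) = 1.003·(55.3/0.04520)·1.40²/(2·9.81) = 122.6 m
Δp = ρg·h_f = 957.0·9.81·122.6 = 1151 kPa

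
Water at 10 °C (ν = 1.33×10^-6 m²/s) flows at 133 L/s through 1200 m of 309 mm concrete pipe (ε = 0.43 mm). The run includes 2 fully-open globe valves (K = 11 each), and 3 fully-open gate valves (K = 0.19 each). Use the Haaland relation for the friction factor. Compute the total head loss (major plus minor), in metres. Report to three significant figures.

V = 4Q/(πD²) = 1.774 m/s; V²/2g = 0.1603 m
Re = 4.12×10^5, ε/D = 0.00139 → f = 0.02186 (Haaland)
Major: h_f = f(L/D)·V²/2g = 0.02186·3883·0.1603 = 13.61 m
Minor: ΣK = 22.6; h_m = ΣK·V²/2g = 3.618 m
Total H_L = 13.61 + 3.618 = 17.23 m

H_L ≈ 17.2 m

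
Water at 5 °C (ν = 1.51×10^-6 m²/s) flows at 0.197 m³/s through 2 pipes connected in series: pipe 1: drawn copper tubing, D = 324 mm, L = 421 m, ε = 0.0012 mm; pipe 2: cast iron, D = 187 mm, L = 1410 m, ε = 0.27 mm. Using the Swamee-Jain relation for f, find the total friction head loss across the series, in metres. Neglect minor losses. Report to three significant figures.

H ≈ 437 m

Pipe 1: V = 2.389 m/s, Re = 5.13×10^5, ε/D = 3.70×10^-6, f = 0.01309, h_1 = f(L/D)V²/2g = 4.951 m
Pipe 2: V = 7.173 m/s, Re = 8.88×10^5, ε/D = 0.00144, f = 0.02187, h_2 = f(L/D)V²/2g = 432.4 m
Series → Q common, losses add: H = Σh = 437.3 m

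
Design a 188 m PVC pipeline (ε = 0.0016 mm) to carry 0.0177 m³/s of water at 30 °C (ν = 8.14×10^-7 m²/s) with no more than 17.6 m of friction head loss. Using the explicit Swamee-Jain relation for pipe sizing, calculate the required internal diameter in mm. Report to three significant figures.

Swamee-Jain (Type III): D = 0.66·[ε^1.25·(LQ²/(gh_f))^4.75 + ν·Q^9.4·(L/(gh_f))^5.2]^0.04
LQ²/(gh_f) = 3.411×10^-4; L/(gh_f) = 1.089
Term 1 = ε^1.25·(…)^4.75 = 1.93×10^-24; Term 2 = ν·Q^9.4·(…)^5.2 = 4.30×10^-23
D = 0.66·(1.93×10^-24 + 4.30×10^-23)^0.04 = 0.08427 m = 84.3 mm
Check: V = 3.17 m/s, Re = 3.29×10^5, f = 0.01437, h_f = 16.5 m ≈ 17.6 m ✓

D ≈ 84.3 mm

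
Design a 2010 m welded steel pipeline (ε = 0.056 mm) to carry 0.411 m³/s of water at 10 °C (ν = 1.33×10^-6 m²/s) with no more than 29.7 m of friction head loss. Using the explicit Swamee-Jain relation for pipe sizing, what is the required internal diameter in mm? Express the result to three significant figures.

D ≈ 426 mm

Swamee-Jain (Type III): D = 0.66·[ε^1.25·(LQ²/(gh_f))^4.75 + ν·Q^9.4·(L/(gh_f))^5.2]^0.04
LQ²/(gh_f) = 1.165; L/(gh_f) = 6.899
Term 1 = ε^1.25·(…)^4.75 = 1.00×10^-5; Term 2 = ν·Q^9.4·(…)^5.2 = 7.17×10^-6
D = 0.66·(1.00×10^-5 + 7.17×10^-6)^0.04 = 0.4256 m = 426 mm
Check: V = 2.89 m/s, Re = 9.25×10^5, f = 0.01403, h_f = 28.2 m ≈ 29.7 m ✓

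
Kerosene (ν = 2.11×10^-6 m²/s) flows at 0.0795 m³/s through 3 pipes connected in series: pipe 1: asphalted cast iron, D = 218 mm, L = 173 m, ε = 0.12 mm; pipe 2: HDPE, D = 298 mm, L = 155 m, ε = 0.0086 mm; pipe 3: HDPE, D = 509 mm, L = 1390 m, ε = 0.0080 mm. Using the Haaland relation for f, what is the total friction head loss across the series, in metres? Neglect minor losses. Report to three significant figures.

H ≈ 4.39 m

Pipe 1: V = 2.130 m/s, Re = 2.20×10^5, ε/D = 5.50×10^-4, f = 0.01876, h_1 = f(L/D)V²/2g = 3.442 m
Pipe 2: V = 1.140 m/s, Re = 1.61×10^5, ε/D = 2.89×10^-5, f = 0.01634, h_2 = f(L/D)V²/2g = 0.5626 m
Pipe 3: V = 0.3907 m/s, Re = 9.42×10^4, ε/D = 1.57×10^-5, f = 0.01810, h_3 = f(L/D)V²/2g = 0.3846 m
Series → Q common, losses add: H = Σh = 4.389 m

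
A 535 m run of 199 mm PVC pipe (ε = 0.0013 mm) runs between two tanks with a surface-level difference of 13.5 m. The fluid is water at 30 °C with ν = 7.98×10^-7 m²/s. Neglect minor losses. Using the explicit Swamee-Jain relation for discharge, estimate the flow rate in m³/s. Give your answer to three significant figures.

Swamee-Jain (Type II): Q = -0.965·√(gD⁵h_f/L)·ln[ε/(3.7D) + √(3.17ν²L/(gD³h_f))]
√(gD⁵h_f/L) = √(9.81·0.199⁵·13.5/535) = 0.008789
ε/(3.7D) = 1.77×10^-6; √(3.17ν²L/(gD³h_f)) = 3.22×10^-5
Q = -0.965·0.008789·ln(3.393×10^-5) = 0.08729 m³/s
Check: V = 2.81 m/s, Re = 7.00×10^5, f = 0.01247, h_f = 13.5 m ≈ 13.5 m ✓

Q ≈ 0.0873 m³/s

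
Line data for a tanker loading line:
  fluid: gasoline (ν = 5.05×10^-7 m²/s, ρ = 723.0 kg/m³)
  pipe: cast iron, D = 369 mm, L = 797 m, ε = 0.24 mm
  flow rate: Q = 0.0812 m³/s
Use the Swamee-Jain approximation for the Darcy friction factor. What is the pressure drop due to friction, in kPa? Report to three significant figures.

Δp ≈ 8.36 kPa

V = 4Q/(πD²) = 4·0.0812/(π·0.369²) = 0.7593 m/s
Re = VD/ν = 0.7593·0.369/5.05×10^-7 = 5.55×10^5 → turbulent
ε/D = 0.24/369 = 6.50×10^-4
Swamee-Jain: f = 0.01858
h_f = f(L/D)V²/(2g) = 0.01858·(797/0.369)·0.7593²/(2·9.81) = 1.179 m
Δp = ρg·h_f = 723.0·9.81·1.179 = 8.363 kPa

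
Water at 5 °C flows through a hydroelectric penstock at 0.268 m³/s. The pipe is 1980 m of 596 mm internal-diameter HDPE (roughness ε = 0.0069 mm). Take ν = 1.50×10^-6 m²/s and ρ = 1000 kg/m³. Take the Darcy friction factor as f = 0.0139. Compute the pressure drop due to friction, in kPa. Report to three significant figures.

V = 4Q/(πD²) = 4·0.268/(π·0.596²) = 0.9606 m/s
h_f = f(L/D)V²/(2g) = 0.01390·(1980/0.596)·0.9606²/(2·9.81) = 2.172 m
Δp = ρg·h_f = 1000·9.81·2.172 = 21.31 kPa

Δp ≈ 21.3 kPa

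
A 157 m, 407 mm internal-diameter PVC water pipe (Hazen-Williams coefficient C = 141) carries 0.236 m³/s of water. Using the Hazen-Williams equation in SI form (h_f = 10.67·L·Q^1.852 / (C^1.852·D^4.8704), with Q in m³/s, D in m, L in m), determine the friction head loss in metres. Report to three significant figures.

h_f ≈ 0.963 m

h_f = 10.67·157·0.236^1.852 / (141^1.852·0.407^4.8704) = 0.9633 m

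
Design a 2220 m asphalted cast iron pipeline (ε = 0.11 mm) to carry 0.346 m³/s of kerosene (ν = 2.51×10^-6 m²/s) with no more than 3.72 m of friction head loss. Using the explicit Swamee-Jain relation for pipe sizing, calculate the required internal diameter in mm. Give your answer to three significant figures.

D ≈ 634 mm

Swamee-Jain (Type III): D = 0.66·[ε^1.25·(LQ²/(gh_f))^4.75 + ν·Q^9.4·(L/(gh_f))^5.2]^0.04
LQ²/(gh_f) = 7.283; L/(gh_f) = 60.83
Term 1 = ε^1.25·(…)^4.75 = 0.140; Term 2 = ν·Q^9.4·(…)^5.2 = 0.221
D = 0.66·(0.140 + 0.221)^0.04 = 0.6337 m = 634 mm
Check: V = 1.10 m/s, Re = 2.77×10^5, f = 0.01625, h_f = 3.49 m ≈ 3.72 m ✓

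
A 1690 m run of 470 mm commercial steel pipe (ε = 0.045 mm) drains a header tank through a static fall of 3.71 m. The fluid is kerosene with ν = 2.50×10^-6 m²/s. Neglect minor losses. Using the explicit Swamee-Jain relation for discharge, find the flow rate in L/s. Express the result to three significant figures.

Swamee-Jain (Type II): Q = -0.965·√(gD⁵h_f/L)·ln[ε/(3.7D) + √(3.17ν²L/(gD³h_f))]
√(gD⁵h_f/L) = √(9.81·0.470⁵·3.71/1690) = 0.02222
ε/(3.7D) = 2.59×10^-5; √(3.17ν²L/(gD³h_f)) = 9.41×10^-5
Q = -0.965·0.02222·ln(1.200×10^-4) = 0.1936 m³/s
Check: V = 1.12 m/s, Re = 2.10×10^5, f = 0.01623, h_f = 3.71 m ≈ 3.71 m ✓

Q ≈ 194 L/s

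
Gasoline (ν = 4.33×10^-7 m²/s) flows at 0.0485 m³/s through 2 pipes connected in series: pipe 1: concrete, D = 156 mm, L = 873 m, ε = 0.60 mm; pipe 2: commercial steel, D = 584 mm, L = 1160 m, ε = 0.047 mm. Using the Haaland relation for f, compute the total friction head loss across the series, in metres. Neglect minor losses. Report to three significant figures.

H ≈ 52.0 m

Pipe 1: V = 2.537 m/s, Re = 9.14×10^5, ε/D = 0.00385, f = 0.02826, h_1 = f(L/D)V²/2g = 51.90 m
Pipe 2: V = 0.1811 m/s, Re = 2.44×10^5, ε/D = 8.05×10^-5, f = 0.01554, h_2 = f(L/D)V²/2g = 0.05157 m
Series → Q common, losses add: H = Σh = 51.96 m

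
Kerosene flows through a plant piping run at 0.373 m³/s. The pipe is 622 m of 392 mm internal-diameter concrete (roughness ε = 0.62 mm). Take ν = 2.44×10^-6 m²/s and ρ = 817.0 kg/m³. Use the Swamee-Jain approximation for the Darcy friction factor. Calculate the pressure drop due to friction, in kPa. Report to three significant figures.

Δp ≈ 140 kPa

V = 4Q/(πD²) = 4·0.373/(π·0.392²) = 3.091 m/s
Re = VD/ν = 3.091·0.392/2.44×10^-6 = 4.97×10^5 → turbulent
ε/D = 0.62/392 = 0.00158
Swamee-Jain: f = 0.02258
h_f = f(L/D)V²/(2g) = 0.02258·(622/0.392)·3.091²/(2·9.81) = 17.44 m
Δp = ρg·h_f = 817.0·9.81·17.44 = 139.8 kPa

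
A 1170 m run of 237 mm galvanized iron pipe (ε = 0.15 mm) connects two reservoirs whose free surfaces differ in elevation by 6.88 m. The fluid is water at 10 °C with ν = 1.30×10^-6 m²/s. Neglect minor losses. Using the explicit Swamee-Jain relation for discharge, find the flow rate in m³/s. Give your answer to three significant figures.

Q ≈ 0.0525 m³/s

Swamee-Jain (Type II): Q = -0.965·√(gD⁵h_f/L)·ln[ε/(3.7D) + √(3.17ν²L/(gD³h_f))]
√(gD⁵h_f/L) = √(9.81·0.237⁵·6.88/1170) = 0.006568
ε/(3.7D) = 1.71×10^-4; √(3.17ν²L/(gD³h_f)) = 8.35×10^-5
Q = -0.965·0.006568·ln(2.546×10^-4) = 0.05245 m³/s
Check: V = 1.19 m/s, Re = 2.17×10^5, f = 0.01948, h_f = 6.93 m ≈ 6.88 m ✓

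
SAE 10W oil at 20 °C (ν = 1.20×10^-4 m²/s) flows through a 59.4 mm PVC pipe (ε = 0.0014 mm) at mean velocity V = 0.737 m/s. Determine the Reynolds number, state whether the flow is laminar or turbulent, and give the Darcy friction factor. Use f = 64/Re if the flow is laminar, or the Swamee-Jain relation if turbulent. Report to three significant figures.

Re ≈ 365; laminar; f = 64/Re ≈ 0.175

Re = VD/ν = 0.7370·0.0594/1.20×10^-4 = 365
Re < 2300 → laminar → f = 64/Re = 0.1754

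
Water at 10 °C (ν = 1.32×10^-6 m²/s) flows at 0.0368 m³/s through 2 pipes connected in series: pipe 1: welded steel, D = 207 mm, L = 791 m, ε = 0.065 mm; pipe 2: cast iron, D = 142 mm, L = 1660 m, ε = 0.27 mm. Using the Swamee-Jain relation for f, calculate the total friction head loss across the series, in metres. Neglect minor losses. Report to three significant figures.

Pipe 1: V = 1.093 m/s, Re = 1.71×10^5, ε/D = 3.14×10^-4, f = 0.01820, h_1 = f(L/D)V²/2g = 4.238 m
Pipe 2: V = 2.324 m/s, Re = 2.50×10^5, ε/D = 0.00190, f = 0.02401, h_2 = f(L/D)V²/2g = 77.26 m
Series → Q common, losses add: H = Σh = 81.49 m

H ≈ 81.5 m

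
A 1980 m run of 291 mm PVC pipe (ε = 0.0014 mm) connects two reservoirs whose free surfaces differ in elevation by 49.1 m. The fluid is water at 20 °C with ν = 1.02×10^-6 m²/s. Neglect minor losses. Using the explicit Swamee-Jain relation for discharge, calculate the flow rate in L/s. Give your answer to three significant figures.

Q ≈ 231 L/s

Swamee-Jain (Type II): Q = -0.965·√(gD⁵h_f/L)·ln[ε/(3.7D) + √(3.17ν²L/(gD³h_f))]
√(gD⁵h_f/L) = √(9.81·0.291⁵·49.1/1980) = 0.02253
ε/(3.7D) = 1.30×10^-6; √(3.17ν²L/(gD³h_f)) = 2.35×10^-5
Q = -0.965·0.02253·ln(2.476×10^-5) = 0.2306 m³/s
Check: V = 3.47 m/s, Re = 9.89×10^5, f = 0.01175, h_f = 49.0 m ≈ 49.1 m ✓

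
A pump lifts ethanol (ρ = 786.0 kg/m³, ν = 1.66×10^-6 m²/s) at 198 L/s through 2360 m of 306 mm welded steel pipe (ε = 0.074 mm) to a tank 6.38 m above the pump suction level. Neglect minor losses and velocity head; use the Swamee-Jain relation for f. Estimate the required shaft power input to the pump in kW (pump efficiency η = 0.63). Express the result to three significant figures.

V = 4Q/(πD²) = 2.692 m/s; Re = 4.96×10^5; ε/D = 2.42×10^-4; f = 0.01590
h_f = f(L/D)V²/2g = 45.30 m
Total head H = z + h_f = 6.38 + 45.30 = 51.68 m
P_hyd = ρgQH = 786.0·9.81·0.198·51.68 = 78.90 kW
P_shaft = P_hyd/η = 78.90/0.63 = 125.2 kW

P_shaft ≈ 125 kW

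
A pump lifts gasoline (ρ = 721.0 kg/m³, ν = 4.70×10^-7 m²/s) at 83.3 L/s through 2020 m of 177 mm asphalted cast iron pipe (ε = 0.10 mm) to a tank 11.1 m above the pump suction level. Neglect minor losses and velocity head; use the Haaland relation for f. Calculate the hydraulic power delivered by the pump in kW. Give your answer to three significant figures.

P_hyd ≈ 75.4 kW

V = 4Q/(πD²) = 3.385 m/s; Re = 1.27×10^6; ε/D = 5.65×10^-4; f = 0.01752
h_f = f(L/D)V²/2g = 116.8 m
Total head H = z + h_f = 11.1 + 116.8 = 127.9 m
P_hyd = ρgQH = 721.0·9.81·0.0833·127.9 = 75.35 kW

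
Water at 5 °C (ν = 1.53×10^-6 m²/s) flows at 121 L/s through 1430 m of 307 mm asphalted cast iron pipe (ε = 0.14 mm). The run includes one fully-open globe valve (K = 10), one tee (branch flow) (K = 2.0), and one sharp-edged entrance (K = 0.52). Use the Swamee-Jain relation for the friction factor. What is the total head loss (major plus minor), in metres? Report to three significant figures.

H_L ≈ 13.1 m

V = 4Q/(πD²) = 1.635 m/s; V²/2g = 0.1362 m
Re = 3.28×10^5, ε/D = 4.56×10^-4 → f = 0.01795 (Swamee-Jain)
Major: h_f = f(L/D)·V²/2g = 0.01795·4658·0.1362 = 11.39 m
Minor: ΣK = 12.5; h_m = ΣK·V²/2g = 1.705 m
Total H_L = 11.39 + 1.705 = 13.09 m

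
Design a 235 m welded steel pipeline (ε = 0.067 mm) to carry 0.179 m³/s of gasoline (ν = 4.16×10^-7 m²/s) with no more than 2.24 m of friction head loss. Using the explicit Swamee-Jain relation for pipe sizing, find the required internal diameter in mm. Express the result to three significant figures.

Swamee-Jain (Type III): D = 0.66·[ε^1.25·(LQ²/(gh_f))^4.75 + ν·Q^9.4·(L/(gh_f))^5.2]^0.04
LQ²/(gh_f) = 0.3427; L/(gh_f) = 10.69
Term 1 = ε^1.25·(…)^4.75 = 3.74×10^-8; Term 2 = ν·Q^9.4·(…)^5.2 = 8.86×10^-9
D = 0.66·(3.74×10^-8 + 8.86×10^-9)^0.04 = 0.3359 m = 336 mm
Check: V = 2.02 m/s, Re = 1.63×10^6, f = 0.01442, h_f = 2.10 m ≈ 2.24 m ✓

D ≈ 336 mm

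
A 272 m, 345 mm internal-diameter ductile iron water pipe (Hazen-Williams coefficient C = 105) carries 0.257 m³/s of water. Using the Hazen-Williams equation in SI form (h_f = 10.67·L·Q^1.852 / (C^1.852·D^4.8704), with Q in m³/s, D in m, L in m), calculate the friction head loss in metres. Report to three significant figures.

h_f = 10.67·272·0.257^1.852 / (105^1.852·0.345^4.8704) = 7.546 m

h_f ≈ 7.55 m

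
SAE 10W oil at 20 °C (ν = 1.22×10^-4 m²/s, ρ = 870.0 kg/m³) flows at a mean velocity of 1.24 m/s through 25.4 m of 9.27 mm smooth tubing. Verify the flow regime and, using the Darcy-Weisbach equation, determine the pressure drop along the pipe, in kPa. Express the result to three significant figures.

Re = VD/ν = 1.24·0.009270/1.22×10^-4 = 94.2 → laminar (Re < 2300)
f = 64/Re = 0.6793
h_f = f(L/D)V²/(2g) = 0.6793·(25.4/0.009270)·1.24²/(2·9.81) = 145.9 m
Δp = ρg·h_f = 870.0·9.81·145.9 = 1245 kPa

Δp ≈ 1240 kPa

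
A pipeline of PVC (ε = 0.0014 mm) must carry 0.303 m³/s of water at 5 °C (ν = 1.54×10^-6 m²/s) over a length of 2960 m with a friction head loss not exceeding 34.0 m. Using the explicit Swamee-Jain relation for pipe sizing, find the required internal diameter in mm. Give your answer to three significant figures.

Swamee-Jain (Type III): D = 0.66·[ε^1.25·(LQ²/(gh_f))^4.75 + ν·Q^9.4·(L/(gh_f))^5.2]^0.04
LQ²/(gh_f) = 0.8148; L/(gh_f) = 8.874
Term 1 = ε^1.25·(…)^4.75 = 1.82×10^-8; Term 2 = ν·Q^9.4·(…)^5.2 = 1.75×10^-6
D = 0.66·(1.82×10^-8 + 1.75×10^-6)^0.04 = 0.3886 m = 389 mm
Check: V = 2.56 m/s, Re = 6.45×10^5, f = 0.01258, h_f = 31.9 m ≈ 34.0 m ✓

D ≈ 389 mm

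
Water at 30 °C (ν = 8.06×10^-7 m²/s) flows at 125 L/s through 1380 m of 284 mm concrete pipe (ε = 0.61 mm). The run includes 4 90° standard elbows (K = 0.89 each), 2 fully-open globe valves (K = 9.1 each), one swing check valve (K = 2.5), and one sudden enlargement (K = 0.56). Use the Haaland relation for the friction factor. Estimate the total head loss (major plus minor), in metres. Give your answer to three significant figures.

V = 4Q/(πD²) = 1.973 m/s; V²/2g = 0.1985 m
Re = 6.95×10^5, ε/D = 0.00215 → f = 0.02414 (Haaland)
Major: h_f = f(L/D)·V²/2g = 0.02414·4859·0.1985 = 23.28 m
Minor: ΣK = 24.8; h_m = ΣK·V²/2g = 4.926 m
Total H_L = 23.28 + 4.926 = 28.21 m

H_L ≈ 28.2 m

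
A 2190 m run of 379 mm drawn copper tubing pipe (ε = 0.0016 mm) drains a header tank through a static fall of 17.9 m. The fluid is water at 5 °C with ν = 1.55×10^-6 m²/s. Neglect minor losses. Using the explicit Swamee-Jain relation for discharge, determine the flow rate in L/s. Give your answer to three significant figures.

Swamee-Jain (Type II): Q = -0.965·√(gD⁵h_f/L)·ln[ε/(3.7D) + √(3.17ν²L/(gD³h_f))]
√(gD⁵h_f/L) = √(9.81·0.379⁵·17.9/2190) = 0.02504
ε/(3.7D) = 1.14×10^-6; √(3.17ν²L/(gD³h_f)) = 4.18×10^-5
Q = -0.965·0.02504·ln(4.291×10^-5) = 0.2430 m³/s
Check: V = 2.15 m/s, Re = 5.27×10^5, f = 0.01304, h_f = 17.8 m ≈ 17.9 m ✓

Q ≈ 243 L/s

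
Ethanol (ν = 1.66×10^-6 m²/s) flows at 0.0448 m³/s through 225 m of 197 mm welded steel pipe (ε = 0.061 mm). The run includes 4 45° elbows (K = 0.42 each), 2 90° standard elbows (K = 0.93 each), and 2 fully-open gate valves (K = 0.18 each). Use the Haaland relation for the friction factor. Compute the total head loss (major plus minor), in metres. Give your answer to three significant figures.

H_L ≈ 2.67 m

V = 4Q/(πD²) = 1.470 m/s; V²/2g = 0.1101 m
Re = 1.74×10^5, ε/D = 3.10×10^-4 → f = 0.01784 (Haaland)
Major: h_f = f(L/D)·V²/2g = 0.01784·1142·0.1101 = 2.244 m
Minor: ΣK = 3.90; h_m = ΣK·V²/2g = 0.4294 m
Total H_L = 2.244 + 0.4294 = 2.673 m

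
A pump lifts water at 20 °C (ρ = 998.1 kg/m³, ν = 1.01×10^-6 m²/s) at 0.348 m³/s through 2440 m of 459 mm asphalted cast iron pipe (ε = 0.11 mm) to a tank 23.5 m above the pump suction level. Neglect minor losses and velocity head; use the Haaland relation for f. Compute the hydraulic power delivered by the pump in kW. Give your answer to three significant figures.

P_hyd ≈ 142 kW

V = 4Q/(πD²) = 2.103 m/s; Re = 9.56×10^5; ε/D = 2.40×10^-4; f = 0.01505
h_f = f(L/D)V²/2g = 18.04 m
Total head H = z + h_f = 23.5 + 18.04 = 41.54 m
P_hyd = ρgQH = 998.1·9.81·0.348·41.54 = 141.5 kW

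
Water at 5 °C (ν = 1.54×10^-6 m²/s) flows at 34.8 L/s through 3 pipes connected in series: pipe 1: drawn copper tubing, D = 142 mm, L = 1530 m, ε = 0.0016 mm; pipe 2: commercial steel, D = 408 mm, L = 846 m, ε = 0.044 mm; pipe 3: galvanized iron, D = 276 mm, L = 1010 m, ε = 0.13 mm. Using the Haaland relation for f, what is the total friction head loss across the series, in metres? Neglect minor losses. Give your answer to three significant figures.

H ≈ 42.6 m

Pipe 1: V = 2.197 m/s, Re = 2.03×10^5, ε/D = 1.13×10^-5, f = 0.01553, h_1 = f(L/D)V²/2g = 41.18 m
Pipe 2: V = 0.2662 m/s, Re = 7.05×10^4, ε/D = 1.08×10^-4, f = 0.01958, h_2 = f(L/D)V²/2g = 0.1466 m
Pipe 3: V = 0.5817 m/s, Re = 1.04×10^5, ε/D = 4.71×10^-4, f = 0.01984, h_3 = f(L/D)V²/2g = 1.252 m
Series → Q common, losses add: H = Σh = 42.57 m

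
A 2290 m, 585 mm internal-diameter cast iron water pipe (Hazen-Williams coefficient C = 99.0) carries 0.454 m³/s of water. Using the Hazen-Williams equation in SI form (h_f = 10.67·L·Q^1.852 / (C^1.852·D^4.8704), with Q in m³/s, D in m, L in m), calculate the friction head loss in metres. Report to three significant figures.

h_f ≈ 15.5 m

h_f = 10.67·2290·0.454^1.852 / (99.0^1.852·0.585^4.8704) = 15.52 m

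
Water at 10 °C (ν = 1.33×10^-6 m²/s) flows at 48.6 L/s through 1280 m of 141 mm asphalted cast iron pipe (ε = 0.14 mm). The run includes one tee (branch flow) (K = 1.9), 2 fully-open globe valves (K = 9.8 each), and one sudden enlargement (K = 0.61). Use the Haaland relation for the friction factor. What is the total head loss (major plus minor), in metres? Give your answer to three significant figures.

H_L ≈ 102 m

V = 4Q/(πD²) = 3.112 m/s; V²/2g = 0.4938 m
Re = 3.30×10^5, ε/D = 9.93×10^-4 → f = 0.02042 (Haaland)
Major: h_f = f(L/D)·V²/2g = 0.02042·9078·0.4938 = 91.53 m
Minor: ΣK = 22.1; h_m = ΣK·V²/2g = 10.92 m
Total H_L = 91.53 + 10.92 = 102.5 m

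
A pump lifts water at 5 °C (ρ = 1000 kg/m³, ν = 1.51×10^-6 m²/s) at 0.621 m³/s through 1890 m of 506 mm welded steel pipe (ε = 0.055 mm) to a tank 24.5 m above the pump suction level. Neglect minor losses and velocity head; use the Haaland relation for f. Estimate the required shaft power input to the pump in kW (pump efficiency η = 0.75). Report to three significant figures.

P_shaft ≈ 397 kW

V = 4Q/(πD²) = 3.088 m/s; Re = 1.03×10^6; ε/D = 1.09×10^-4; f = 0.01342
h_f = f(L/D)V²/2g = 24.36 m
Total head H = z + h_f = 24.5 + 24.36 = 48.86 m
P_hyd = ρgQH = 1000·9.81·0.621·48.86 = 297.7 kW
P_shaft = P_hyd/η = 297.7/0.75 = 396.9 kW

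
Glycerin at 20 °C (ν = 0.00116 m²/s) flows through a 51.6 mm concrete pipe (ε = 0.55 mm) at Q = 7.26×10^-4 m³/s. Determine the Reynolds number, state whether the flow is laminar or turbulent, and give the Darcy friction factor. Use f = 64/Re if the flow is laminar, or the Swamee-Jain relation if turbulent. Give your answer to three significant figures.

V = 4Q/(πD²) = 0.3472 m/s
Re = VD/ν = 0.3472·0.0516/0.00116 = 15.4
Re < 2300 → laminar → f = 64/Re = 4.144

Re ≈ 15.4; laminar; f = 64/Re ≈ 4.14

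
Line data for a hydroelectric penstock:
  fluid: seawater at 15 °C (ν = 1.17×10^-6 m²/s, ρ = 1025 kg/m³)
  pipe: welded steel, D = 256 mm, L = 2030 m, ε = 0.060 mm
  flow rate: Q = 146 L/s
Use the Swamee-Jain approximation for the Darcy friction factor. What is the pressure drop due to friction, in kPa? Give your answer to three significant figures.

V = 4Q/(πD²) = 4·0.146/(π·0.256²) = 2.837 m/s
Re = VD/ν = 2.837·0.256/1.17×10^-6 = 6.21×10^5 → turbulent
ε/D = 0.060/256 = 2.34×10^-4
Swamee-Jain: f = 0.01557
h_f = f(L/D)V²/(2g) = 0.01557·(2030/0.256)·2.837²/(2·9.81) = 50.64 m
Δp = ρg·h_f = 1025·9.81·50.64 = 509.2 kPa

Δp ≈ 509 kPa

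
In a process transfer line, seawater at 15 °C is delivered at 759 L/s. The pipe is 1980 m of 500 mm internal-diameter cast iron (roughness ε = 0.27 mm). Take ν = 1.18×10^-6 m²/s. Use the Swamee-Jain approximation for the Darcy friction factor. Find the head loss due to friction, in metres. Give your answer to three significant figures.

h_f ≈ 52.4 m

V = 4Q/(πD²) = 4·0.759/(π·0.500²) = 3.866 m/s
Re = VD/ν = 3.866·0.500/1.18×10^-6 = 1.64×10^6 → turbulent
ε/D = 0.27/500 = 5.40×10^-4
Swamee-Jain: f = 0.01737
h_f = f(L/D)V²/(2g) = 0.01737·(1980/0.500)·3.866²/(2·9.81) = 52.37 m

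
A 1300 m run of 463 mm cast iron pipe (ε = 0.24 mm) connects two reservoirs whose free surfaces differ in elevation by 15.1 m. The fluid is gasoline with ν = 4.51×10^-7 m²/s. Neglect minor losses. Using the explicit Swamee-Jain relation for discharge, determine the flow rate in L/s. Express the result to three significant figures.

Swamee-Jain (Type II): Q = -0.965·√(gD⁵h_f/L)·ln[ε/(3.7D) + √(3.17ν²L/(gD³h_f))]
√(gD⁵h_f/L) = √(9.81·0.463⁵·15.1/1300) = 0.04924
ε/(3.7D) = 1.40×10^-4; √(3.17ν²L/(gD³h_f)) = 7.55×10^-6
Q = -0.965·0.04924·ln(1.476×10^-4) = 0.4191 m³/s
Check: V = 2.49 m/s, Re = 2.56×10^6, f = 0.01710, h_f = 15.2 m ≈ 15.1 m ✓

Q ≈ 419 L/s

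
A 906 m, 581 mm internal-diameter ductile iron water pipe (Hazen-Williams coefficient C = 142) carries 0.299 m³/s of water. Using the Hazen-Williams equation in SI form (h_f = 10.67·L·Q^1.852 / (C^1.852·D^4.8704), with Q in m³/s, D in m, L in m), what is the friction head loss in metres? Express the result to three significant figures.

h_f = 10.67·906·0.299^1.852 / (142^1.852·0.581^4.8704) = 1.502 m

h_f ≈ 1.50 m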